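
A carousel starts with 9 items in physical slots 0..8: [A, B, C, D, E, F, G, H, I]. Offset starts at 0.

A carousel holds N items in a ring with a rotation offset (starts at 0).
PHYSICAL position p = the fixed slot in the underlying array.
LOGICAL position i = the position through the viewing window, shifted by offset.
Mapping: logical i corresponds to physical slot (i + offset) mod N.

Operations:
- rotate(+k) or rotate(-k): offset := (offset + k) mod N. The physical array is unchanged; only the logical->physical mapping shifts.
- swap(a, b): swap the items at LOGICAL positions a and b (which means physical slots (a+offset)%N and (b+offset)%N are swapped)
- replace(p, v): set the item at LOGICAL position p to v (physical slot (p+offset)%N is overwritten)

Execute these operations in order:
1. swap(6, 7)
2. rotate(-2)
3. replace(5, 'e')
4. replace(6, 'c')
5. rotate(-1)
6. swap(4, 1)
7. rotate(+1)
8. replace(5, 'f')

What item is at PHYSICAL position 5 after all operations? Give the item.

After op 1 (swap(6, 7)): offset=0, physical=[A,B,C,D,E,F,H,G,I], logical=[A,B,C,D,E,F,H,G,I]
After op 2 (rotate(-2)): offset=7, physical=[A,B,C,D,E,F,H,G,I], logical=[G,I,A,B,C,D,E,F,H]
After op 3 (replace(5, 'e')): offset=7, physical=[A,B,C,e,E,F,H,G,I], logical=[G,I,A,B,C,e,E,F,H]
After op 4 (replace(6, 'c')): offset=7, physical=[A,B,C,e,c,F,H,G,I], logical=[G,I,A,B,C,e,c,F,H]
After op 5 (rotate(-1)): offset=6, physical=[A,B,C,e,c,F,H,G,I], logical=[H,G,I,A,B,C,e,c,F]
After op 6 (swap(4, 1)): offset=6, physical=[A,G,C,e,c,F,H,B,I], logical=[H,B,I,A,G,C,e,c,F]
After op 7 (rotate(+1)): offset=7, physical=[A,G,C,e,c,F,H,B,I], logical=[B,I,A,G,C,e,c,F,H]
After op 8 (replace(5, 'f')): offset=7, physical=[A,G,C,f,c,F,H,B,I], logical=[B,I,A,G,C,f,c,F,H]

Answer: F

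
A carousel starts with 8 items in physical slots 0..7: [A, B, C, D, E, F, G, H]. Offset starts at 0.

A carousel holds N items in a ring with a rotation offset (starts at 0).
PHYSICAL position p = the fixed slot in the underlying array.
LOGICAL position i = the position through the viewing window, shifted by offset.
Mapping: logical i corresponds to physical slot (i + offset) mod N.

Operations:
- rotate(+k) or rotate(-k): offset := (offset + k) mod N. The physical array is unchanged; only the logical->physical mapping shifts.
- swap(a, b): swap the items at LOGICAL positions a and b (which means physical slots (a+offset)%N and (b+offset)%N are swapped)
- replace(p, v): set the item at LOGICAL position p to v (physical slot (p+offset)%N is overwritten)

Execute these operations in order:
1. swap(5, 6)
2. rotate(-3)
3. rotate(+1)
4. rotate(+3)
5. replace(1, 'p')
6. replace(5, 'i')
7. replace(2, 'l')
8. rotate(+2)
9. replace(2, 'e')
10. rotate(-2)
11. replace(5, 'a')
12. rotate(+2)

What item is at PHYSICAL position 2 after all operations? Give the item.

Answer: p

Derivation:
After op 1 (swap(5, 6)): offset=0, physical=[A,B,C,D,E,G,F,H], logical=[A,B,C,D,E,G,F,H]
After op 2 (rotate(-3)): offset=5, physical=[A,B,C,D,E,G,F,H], logical=[G,F,H,A,B,C,D,E]
After op 3 (rotate(+1)): offset=6, physical=[A,B,C,D,E,G,F,H], logical=[F,H,A,B,C,D,E,G]
After op 4 (rotate(+3)): offset=1, physical=[A,B,C,D,E,G,F,H], logical=[B,C,D,E,G,F,H,A]
After op 5 (replace(1, 'p')): offset=1, physical=[A,B,p,D,E,G,F,H], logical=[B,p,D,E,G,F,H,A]
After op 6 (replace(5, 'i')): offset=1, physical=[A,B,p,D,E,G,i,H], logical=[B,p,D,E,G,i,H,A]
After op 7 (replace(2, 'l')): offset=1, physical=[A,B,p,l,E,G,i,H], logical=[B,p,l,E,G,i,H,A]
After op 8 (rotate(+2)): offset=3, physical=[A,B,p,l,E,G,i,H], logical=[l,E,G,i,H,A,B,p]
After op 9 (replace(2, 'e')): offset=3, physical=[A,B,p,l,E,e,i,H], logical=[l,E,e,i,H,A,B,p]
After op 10 (rotate(-2)): offset=1, physical=[A,B,p,l,E,e,i,H], logical=[B,p,l,E,e,i,H,A]
After op 11 (replace(5, 'a')): offset=1, physical=[A,B,p,l,E,e,a,H], logical=[B,p,l,E,e,a,H,A]
After op 12 (rotate(+2)): offset=3, physical=[A,B,p,l,E,e,a,H], logical=[l,E,e,a,H,A,B,p]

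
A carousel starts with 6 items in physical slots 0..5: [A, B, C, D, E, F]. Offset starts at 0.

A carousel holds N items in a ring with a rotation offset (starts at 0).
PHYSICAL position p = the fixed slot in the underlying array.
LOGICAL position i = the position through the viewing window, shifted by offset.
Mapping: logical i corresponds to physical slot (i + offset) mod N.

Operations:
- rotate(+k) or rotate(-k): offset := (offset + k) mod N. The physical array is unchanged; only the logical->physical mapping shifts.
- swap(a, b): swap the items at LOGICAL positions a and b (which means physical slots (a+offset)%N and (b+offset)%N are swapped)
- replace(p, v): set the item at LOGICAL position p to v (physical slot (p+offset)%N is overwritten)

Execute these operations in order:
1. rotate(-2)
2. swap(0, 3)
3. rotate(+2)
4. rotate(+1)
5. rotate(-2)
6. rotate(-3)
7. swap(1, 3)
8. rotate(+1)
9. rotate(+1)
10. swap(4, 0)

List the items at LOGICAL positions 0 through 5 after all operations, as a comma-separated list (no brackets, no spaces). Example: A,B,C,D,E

Answer: C,D,A,E,B,F

Derivation:
After op 1 (rotate(-2)): offset=4, physical=[A,B,C,D,E,F], logical=[E,F,A,B,C,D]
After op 2 (swap(0, 3)): offset=4, physical=[A,E,C,D,B,F], logical=[B,F,A,E,C,D]
After op 3 (rotate(+2)): offset=0, physical=[A,E,C,D,B,F], logical=[A,E,C,D,B,F]
After op 4 (rotate(+1)): offset=1, physical=[A,E,C,D,B,F], logical=[E,C,D,B,F,A]
After op 5 (rotate(-2)): offset=5, physical=[A,E,C,D,B,F], logical=[F,A,E,C,D,B]
After op 6 (rotate(-3)): offset=2, physical=[A,E,C,D,B,F], logical=[C,D,B,F,A,E]
After op 7 (swap(1, 3)): offset=2, physical=[A,E,C,F,B,D], logical=[C,F,B,D,A,E]
After op 8 (rotate(+1)): offset=3, physical=[A,E,C,F,B,D], logical=[F,B,D,A,E,C]
After op 9 (rotate(+1)): offset=4, physical=[A,E,C,F,B,D], logical=[B,D,A,E,C,F]
After op 10 (swap(4, 0)): offset=4, physical=[A,E,B,F,C,D], logical=[C,D,A,E,B,F]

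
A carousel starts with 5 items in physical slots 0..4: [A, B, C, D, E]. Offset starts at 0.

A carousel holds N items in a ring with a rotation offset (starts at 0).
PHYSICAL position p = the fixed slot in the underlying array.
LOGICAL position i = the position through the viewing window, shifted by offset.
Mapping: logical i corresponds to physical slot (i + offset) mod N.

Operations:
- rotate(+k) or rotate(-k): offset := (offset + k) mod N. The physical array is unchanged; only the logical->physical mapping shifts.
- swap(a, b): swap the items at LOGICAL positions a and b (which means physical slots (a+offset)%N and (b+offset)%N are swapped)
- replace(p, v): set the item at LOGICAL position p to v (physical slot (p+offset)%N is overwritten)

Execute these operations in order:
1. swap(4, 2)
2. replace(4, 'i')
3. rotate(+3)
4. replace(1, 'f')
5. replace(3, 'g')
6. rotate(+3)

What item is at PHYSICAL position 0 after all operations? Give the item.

Answer: A

Derivation:
After op 1 (swap(4, 2)): offset=0, physical=[A,B,E,D,C], logical=[A,B,E,D,C]
After op 2 (replace(4, 'i')): offset=0, physical=[A,B,E,D,i], logical=[A,B,E,D,i]
After op 3 (rotate(+3)): offset=3, physical=[A,B,E,D,i], logical=[D,i,A,B,E]
After op 4 (replace(1, 'f')): offset=3, physical=[A,B,E,D,f], logical=[D,f,A,B,E]
After op 5 (replace(3, 'g')): offset=3, physical=[A,g,E,D,f], logical=[D,f,A,g,E]
After op 6 (rotate(+3)): offset=1, physical=[A,g,E,D,f], logical=[g,E,D,f,A]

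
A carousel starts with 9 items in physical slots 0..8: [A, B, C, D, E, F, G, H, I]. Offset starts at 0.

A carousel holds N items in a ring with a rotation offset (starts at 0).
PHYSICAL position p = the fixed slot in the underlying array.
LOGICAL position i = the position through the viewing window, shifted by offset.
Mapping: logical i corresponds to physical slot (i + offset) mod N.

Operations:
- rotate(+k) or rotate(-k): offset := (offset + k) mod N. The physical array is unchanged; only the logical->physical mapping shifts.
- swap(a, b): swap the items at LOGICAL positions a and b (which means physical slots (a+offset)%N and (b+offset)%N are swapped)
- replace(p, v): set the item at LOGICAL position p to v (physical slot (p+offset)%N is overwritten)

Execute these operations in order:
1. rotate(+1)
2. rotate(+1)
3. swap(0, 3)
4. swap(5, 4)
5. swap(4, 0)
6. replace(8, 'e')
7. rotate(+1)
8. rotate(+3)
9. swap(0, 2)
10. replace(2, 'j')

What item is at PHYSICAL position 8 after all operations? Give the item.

After op 1 (rotate(+1)): offset=1, physical=[A,B,C,D,E,F,G,H,I], logical=[B,C,D,E,F,G,H,I,A]
After op 2 (rotate(+1)): offset=2, physical=[A,B,C,D,E,F,G,H,I], logical=[C,D,E,F,G,H,I,A,B]
After op 3 (swap(0, 3)): offset=2, physical=[A,B,F,D,E,C,G,H,I], logical=[F,D,E,C,G,H,I,A,B]
After op 4 (swap(5, 4)): offset=2, physical=[A,B,F,D,E,C,H,G,I], logical=[F,D,E,C,H,G,I,A,B]
After op 5 (swap(4, 0)): offset=2, physical=[A,B,H,D,E,C,F,G,I], logical=[H,D,E,C,F,G,I,A,B]
After op 6 (replace(8, 'e')): offset=2, physical=[A,e,H,D,E,C,F,G,I], logical=[H,D,E,C,F,G,I,A,e]
After op 7 (rotate(+1)): offset=3, physical=[A,e,H,D,E,C,F,G,I], logical=[D,E,C,F,G,I,A,e,H]
After op 8 (rotate(+3)): offset=6, physical=[A,e,H,D,E,C,F,G,I], logical=[F,G,I,A,e,H,D,E,C]
After op 9 (swap(0, 2)): offset=6, physical=[A,e,H,D,E,C,I,G,F], logical=[I,G,F,A,e,H,D,E,C]
After op 10 (replace(2, 'j')): offset=6, physical=[A,e,H,D,E,C,I,G,j], logical=[I,G,j,A,e,H,D,E,C]

Answer: j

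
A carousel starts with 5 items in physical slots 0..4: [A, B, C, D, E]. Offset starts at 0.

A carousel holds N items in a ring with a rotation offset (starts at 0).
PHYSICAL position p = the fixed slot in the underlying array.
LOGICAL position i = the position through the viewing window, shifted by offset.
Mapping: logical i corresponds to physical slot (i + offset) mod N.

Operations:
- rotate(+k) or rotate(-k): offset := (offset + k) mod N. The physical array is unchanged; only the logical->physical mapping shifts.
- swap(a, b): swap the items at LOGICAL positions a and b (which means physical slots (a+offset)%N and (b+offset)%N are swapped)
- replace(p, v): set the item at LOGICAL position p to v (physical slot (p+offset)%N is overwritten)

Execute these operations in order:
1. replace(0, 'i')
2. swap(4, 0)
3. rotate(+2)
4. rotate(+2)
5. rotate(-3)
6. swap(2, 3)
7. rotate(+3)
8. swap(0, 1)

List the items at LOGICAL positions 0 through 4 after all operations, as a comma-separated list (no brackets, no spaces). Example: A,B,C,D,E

After op 1 (replace(0, 'i')): offset=0, physical=[i,B,C,D,E], logical=[i,B,C,D,E]
After op 2 (swap(4, 0)): offset=0, physical=[E,B,C,D,i], logical=[E,B,C,D,i]
After op 3 (rotate(+2)): offset=2, physical=[E,B,C,D,i], logical=[C,D,i,E,B]
After op 4 (rotate(+2)): offset=4, physical=[E,B,C,D,i], logical=[i,E,B,C,D]
After op 5 (rotate(-3)): offset=1, physical=[E,B,C,D,i], logical=[B,C,D,i,E]
After op 6 (swap(2, 3)): offset=1, physical=[E,B,C,i,D], logical=[B,C,i,D,E]
After op 7 (rotate(+3)): offset=4, physical=[E,B,C,i,D], logical=[D,E,B,C,i]
After op 8 (swap(0, 1)): offset=4, physical=[D,B,C,i,E], logical=[E,D,B,C,i]

Answer: E,D,B,C,i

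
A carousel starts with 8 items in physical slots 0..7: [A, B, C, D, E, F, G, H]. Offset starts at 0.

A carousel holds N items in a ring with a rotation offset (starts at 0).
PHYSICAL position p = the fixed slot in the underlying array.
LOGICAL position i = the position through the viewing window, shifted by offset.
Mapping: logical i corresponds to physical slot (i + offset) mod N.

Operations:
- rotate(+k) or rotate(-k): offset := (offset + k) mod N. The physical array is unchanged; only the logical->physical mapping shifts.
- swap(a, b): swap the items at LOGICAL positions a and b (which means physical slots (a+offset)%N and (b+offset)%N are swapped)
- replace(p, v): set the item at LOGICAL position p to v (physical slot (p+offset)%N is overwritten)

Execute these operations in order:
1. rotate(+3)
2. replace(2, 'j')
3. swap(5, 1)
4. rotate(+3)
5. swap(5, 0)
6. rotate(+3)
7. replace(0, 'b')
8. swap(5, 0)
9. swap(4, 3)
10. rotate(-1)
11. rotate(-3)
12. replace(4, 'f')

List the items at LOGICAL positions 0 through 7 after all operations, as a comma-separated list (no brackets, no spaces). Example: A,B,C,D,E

Answer: A,b,H,E,f,C,G,j

Derivation:
After op 1 (rotate(+3)): offset=3, physical=[A,B,C,D,E,F,G,H], logical=[D,E,F,G,H,A,B,C]
After op 2 (replace(2, 'j')): offset=3, physical=[A,B,C,D,E,j,G,H], logical=[D,E,j,G,H,A,B,C]
After op 3 (swap(5, 1)): offset=3, physical=[E,B,C,D,A,j,G,H], logical=[D,A,j,G,H,E,B,C]
After op 4 (rotate(+3)): offset=6, physical=[E,B,C,D,A,j,G,H], logical=[G,H,E,B,C,D,A,j]
After op 5 (swap(5, 0)): offset=6, physical=[E,B,C,G,A,j,D,H], logical=[D,H,E,B,C,G,A,j]
After op 6 (rotate(+3)): offset=1, physical=[E,B,C,G,A,j,D,H], logical=[B,C,G,A,j,D,H,E]
After op 7 (replace(0, 'b')): offset=1, physical=[E,b,C,G,A,j,D,H], logical=[b,C,G,A,j,D,H,E]
After op 8 (swap(5, 0)): offset=1, physical=[E,D,C,G,A,j,b,H], logical=[D,C,G,A,j,b,H,E]
After op 9 (swap(4, 3)): offset=1, physical=[E,D,C,G,j,A,b,H], logical=[D,C,G,j,A,b,H,E]
After op 10 (rotate(-1)): offset=0, physical=[E,D,C,G,j,A,b,H], logical=[E,D,C,G,j,A,b,H]
After op 11 (rotate(-3)): offset=5, physical=[E,D,C,G,j,A,b,H], logical=[A,b,H,E,D,C,G,j]
After op 12 (replace(4, 'f')): offset=5, physical=[E,f,C,G,j,A,b,H], logical=[A,b,H,E,f,C,G,j]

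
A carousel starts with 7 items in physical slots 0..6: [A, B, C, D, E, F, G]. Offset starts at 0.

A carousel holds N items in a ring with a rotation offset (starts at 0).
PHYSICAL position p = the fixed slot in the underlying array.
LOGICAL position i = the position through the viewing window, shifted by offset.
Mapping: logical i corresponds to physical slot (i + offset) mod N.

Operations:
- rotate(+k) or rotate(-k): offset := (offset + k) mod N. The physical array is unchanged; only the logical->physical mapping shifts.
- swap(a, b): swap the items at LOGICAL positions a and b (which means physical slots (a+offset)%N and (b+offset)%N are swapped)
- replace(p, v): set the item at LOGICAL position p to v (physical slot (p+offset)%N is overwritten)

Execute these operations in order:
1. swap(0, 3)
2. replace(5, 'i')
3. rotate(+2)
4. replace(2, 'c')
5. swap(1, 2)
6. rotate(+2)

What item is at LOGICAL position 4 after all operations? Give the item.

After op 1 (swap(0, 3)): offset=0, physical=[D,B,C,A,E,F,G], logical=[D,B,C,A,E,F,G]
After op 2 (replace(5, 'i')): offset=0, physical=[D,B,C,A,E,i,G], logical=[D,B,C,A,E,i,G]
After op 3 (rotate(+2)): offset=2, physical=[D,B,C,A,E,i,G], logical=[C,A,E,i,G,D,B]
After op 4 (replace(2, 'c')): offset=2, physical=[D,B,C,A,c,i,G], logical=[C,A,c,i,G,D,B]
After op 5 (swap(1, 2)): offset=2, physical=[D,B,C,c,A,i,G], logical=[C,c,A,i,G,D,B]
After op 6 (rotate(+2)): offset=4, physical=[D,B,C,c,A,i,G], logical=[A,i,G,D,B,C,c]

Answer: B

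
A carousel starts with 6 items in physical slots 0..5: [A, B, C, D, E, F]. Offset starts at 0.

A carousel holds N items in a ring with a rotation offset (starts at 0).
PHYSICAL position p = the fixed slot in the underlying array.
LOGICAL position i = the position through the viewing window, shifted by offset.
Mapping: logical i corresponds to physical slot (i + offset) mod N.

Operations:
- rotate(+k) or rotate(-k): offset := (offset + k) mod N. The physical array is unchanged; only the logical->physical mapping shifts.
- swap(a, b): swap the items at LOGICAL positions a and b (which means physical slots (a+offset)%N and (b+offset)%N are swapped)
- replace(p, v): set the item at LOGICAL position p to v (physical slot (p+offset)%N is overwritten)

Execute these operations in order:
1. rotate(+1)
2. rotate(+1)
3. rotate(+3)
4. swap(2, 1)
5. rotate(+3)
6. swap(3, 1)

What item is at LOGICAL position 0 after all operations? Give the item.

After op 1 (rotate(+1)): offset=1, physical=[A,B,C,D,E,F], logical=[B,C,D,E,F,A]
After op 2 (rotate(+1)): offset=2, physical=[A,B,C,D,E,F], logical=[C,D,E,F,A,B]
After op 3 (rotate(+3)): offset=5, physical=[A,B,C,D,E,F], logical=[F,A,B,C,D,E]
After op 4 (swap(2, 1)): offset=5, physical=[B,A,C,D,E,F], logical=[F,B,A,C,D,E]
After op 5 (rotate(+3)): offset=2, physical=[B,A,C,D,E,F], logical=[C,D,E,F,B,A]
After op 6 (swap(3, 1)): offset=2, physical=[B,A,C,F,E,D], logical=[C,F,E,D,B,A]

Answer: C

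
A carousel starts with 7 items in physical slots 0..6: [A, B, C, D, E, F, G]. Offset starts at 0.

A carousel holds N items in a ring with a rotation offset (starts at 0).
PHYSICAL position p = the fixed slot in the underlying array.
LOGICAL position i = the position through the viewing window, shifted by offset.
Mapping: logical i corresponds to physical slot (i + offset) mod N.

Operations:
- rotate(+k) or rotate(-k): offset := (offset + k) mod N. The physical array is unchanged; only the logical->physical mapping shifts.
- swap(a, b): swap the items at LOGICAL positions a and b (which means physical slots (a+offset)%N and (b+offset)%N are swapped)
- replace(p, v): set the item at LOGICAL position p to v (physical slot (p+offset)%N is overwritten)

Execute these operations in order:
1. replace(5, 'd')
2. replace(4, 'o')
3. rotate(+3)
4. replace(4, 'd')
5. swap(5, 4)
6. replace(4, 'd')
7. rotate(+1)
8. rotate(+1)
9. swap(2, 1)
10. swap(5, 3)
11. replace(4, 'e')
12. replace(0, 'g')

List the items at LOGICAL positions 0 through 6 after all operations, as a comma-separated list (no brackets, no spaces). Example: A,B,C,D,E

After op 1 (replace(5, 'd')): offset=0, physical=[A,B,C,D,E,d,G], logical=[A,B,C,D,E,d,G]
After op 2 (replace(4, 'o')): offset=0, physical=[A,B,C,D,o,d,G], logical=[A,B,C,D,o,d,G]
After op 3 (rotate(+3)): offset=3, physical=[A,B,C,D,o,d,G], logical=[D,o,d,G,A,B,C]
After op 4 (replace(4, 'd')): offset=3, physical=[d,B,C,D,o,d,G], logical=[D,o,d,G,d,B,C]
After op 5 (swap(5, 4)): offset=3, physical=[B,d,C,D,o,d,G], logical=[D,o,d,G,B,d,C]
After op 6 (replace(4, 'd')): offset=3, physical=[d,d,C,D,o,d,G], logical=[D,o,d,G,d,d,C]
After op 7 (rotate(+1)): offset=4, physical=[d,d,C,D,o,d,G], logical=[o,d,G,d,d,C,D]
After op 8 (rotate(+1)): offset=5, physical=[d,d,C,D,o,d,G], logical=[d,G,d,d,C,D,o]
After op 9 (swap(2, 1)): offset=5, physical=[G,d,C,D,o,d,d], logical=[d,d,G,d,C,D,o]
After op 10 (swap(5, 3)): offset=5, physical=[G,D,C,d,o,d,d], logical=[d,d,G,D,C,d,o]
After op 11 (replace(4, 'e')): offset=5, physical=[G,D,e,d,o,d,d], logical=[d,d,G,D,e,d,o]
After op 12 (replace(0, 'g')): offset=5, physical=[G,D,e,d,o,g,d], logical=[g,d,G,D,e,d,o]

Answer: g,d,G,D,e,d,o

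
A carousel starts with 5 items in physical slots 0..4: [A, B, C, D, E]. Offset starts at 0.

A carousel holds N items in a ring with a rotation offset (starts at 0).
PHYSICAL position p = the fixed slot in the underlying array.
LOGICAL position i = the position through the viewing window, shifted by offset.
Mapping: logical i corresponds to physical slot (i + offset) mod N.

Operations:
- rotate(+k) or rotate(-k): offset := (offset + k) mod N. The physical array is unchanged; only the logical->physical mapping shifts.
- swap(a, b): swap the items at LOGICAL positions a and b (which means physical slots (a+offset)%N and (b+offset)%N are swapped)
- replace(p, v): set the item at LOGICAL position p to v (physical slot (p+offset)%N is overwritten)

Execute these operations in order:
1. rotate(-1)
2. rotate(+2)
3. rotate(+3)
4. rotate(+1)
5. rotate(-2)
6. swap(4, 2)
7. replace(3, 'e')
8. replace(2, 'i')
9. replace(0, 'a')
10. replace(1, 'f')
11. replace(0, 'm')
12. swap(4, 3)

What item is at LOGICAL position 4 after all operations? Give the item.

Answer: e

Derivation:
After op 1 (rotate(-1)): offset=4, physical=[A,B,C,D,E], logical=[E,A,B,C,D]
After op 2 (rotate(+2)): offset=1, physical=[A,B,C,D,E], logical=[B,C,D,E,A]
After op 3 (rotate(+3)): offset=4, physical=[A,B,C,D,E], logical=[E,A,B,C,D]
After op 4 (rotate(+1)): offset=0, physical=[A,B,C,D,E], logical=[A,B,C,D,E]
After op 5 (rotate(-2)): offset=3, physical=[A,B,C,D,E], logical=[D,E,A,B,C]
After op 6 (swap(4, 2)): offset=3, physical=[C,B,A,D,E], logical=[D,E,C,B,A]
After op 7 (replace(3, 'e')): offset=3, physical=[C,e,A,D,E], logical=[D,E,C,e,A]
After op 8 (replace(2, 'i')): offset=3, physical=[i,e,A,D,E], logical=[D,E,i,e,A]
After op 9 (replace(0, 'a')): offset=3, physical=[i,e,A,a,E], logical=[a,E,i,e,A]
After op 10 (replace(1, 'f')): offset=3, physical=[i,e,A,a,f], logical=[a,f,i,e,A]
After op 11 (replace(0, 'm')): offset=3, physical=[i,e,A,m,f], logical=[m,f,i,e,A]
After op 12 (swap(4, 3)): offset=3, physical=[i,A,e,m,f], logical=[m,f,i,A,e]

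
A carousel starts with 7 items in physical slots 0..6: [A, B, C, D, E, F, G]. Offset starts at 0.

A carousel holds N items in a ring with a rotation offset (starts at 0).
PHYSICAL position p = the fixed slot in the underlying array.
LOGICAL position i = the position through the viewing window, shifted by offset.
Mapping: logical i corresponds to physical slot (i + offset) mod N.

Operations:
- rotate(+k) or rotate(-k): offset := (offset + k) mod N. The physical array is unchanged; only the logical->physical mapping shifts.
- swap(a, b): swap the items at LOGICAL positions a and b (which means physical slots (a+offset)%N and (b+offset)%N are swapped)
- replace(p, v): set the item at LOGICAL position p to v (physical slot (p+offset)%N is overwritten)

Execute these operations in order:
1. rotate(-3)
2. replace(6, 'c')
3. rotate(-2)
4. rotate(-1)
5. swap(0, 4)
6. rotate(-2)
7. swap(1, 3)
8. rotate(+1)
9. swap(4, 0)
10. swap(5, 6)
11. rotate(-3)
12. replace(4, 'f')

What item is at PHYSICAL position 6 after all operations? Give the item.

Answer: B

Derivation:
After op 1 (rotate(-3)): offset=4, physical=[A,B,C,D,E,F,G], logical=[E,F,G,A,B,C,D]
After op 2 (replace(6, 'c')): offset=4, physical=[A,B,C,c,E,F,G], logical=[E,F,G,A,B,C,c]
After op 3 (rotate(-2)): offset=2, physical=[A,B,C,c,E,F,G], logical=[C,c,E,F,G,A,B]
After op 4 (rotate(-1)): offset=1, physical=[A,B,C,c,E,F,G], logical=[B,C,c,E,F,G,A]
After op 5 (swap(0, 4)): offset=1, physical=[A,F,C,c,E,B,G], logical=[F,C,c,E,B,G,A]
After op 6 (rotate(-2)): offset=6, physical=[A,F,C,c,E,B,G], logical=[G,A,F,C,c,E,B]
After op 7 (swap(1, 3)): offset=6, physical=[C,F,A,c,E,B,G], logical=[G,C,F,A,c,E,B]
After op 8 (rotate(+1)): offset=0, physical=[C,F,A,c,E,B,G], logical=[C,F,A,c,E,B,G]
After op 9 (swap(4, 0)): offset=0, physical=[E,F,A,c,C,B,G], logical=[E,F,A,c,C,B,G]
After op 10 (swap(5, 6)): offset=0, physical=[E,F,A,c,C,G,B], logical=[E,F,A,c,C,G,B]
After op 11 (rotate(-3)): offset=4, physical=[E,F,A,c,C,G,B], logical=[C,G,B,E,F,A,c]
After op 12 (replace(4, 'f')): offset=4, physical=[E,f,A,c,C,G,B], logical=[C,G,B,E,f,A,c]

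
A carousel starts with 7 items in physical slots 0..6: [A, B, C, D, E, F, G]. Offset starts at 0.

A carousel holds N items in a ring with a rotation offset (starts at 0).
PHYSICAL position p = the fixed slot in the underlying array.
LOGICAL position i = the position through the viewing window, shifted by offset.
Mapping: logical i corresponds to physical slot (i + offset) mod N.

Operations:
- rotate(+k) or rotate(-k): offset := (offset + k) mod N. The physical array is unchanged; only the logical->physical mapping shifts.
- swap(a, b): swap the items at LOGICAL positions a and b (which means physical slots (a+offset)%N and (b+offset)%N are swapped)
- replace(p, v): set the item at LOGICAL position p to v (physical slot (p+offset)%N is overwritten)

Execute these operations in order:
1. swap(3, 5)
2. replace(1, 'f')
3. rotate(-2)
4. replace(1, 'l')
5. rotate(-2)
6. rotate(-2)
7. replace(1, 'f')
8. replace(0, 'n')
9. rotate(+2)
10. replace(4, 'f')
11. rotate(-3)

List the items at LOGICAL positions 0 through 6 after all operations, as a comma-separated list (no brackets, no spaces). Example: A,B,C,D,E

Answer: f,n,f,F,E,D,l

Derivation:
After op 1 (swap(3, 5)): offset=0, physical=[A,B,C,F,E,D,G], logical=[A,B,C,F,E,D,G]
After op 2 (replace(1, 'f')): offset=0, physical=[A,f,C,F,E,D,G], logical=[A,f,C,F,E,D,G]
After op 3 (rotate(-2)): offset=5, physical=[A,f,C,F,E,D,G], logical=[D,G,A,f,C,F,E]
After op 4 (replace(1, 'l')): offset=5, physical=[A,f,C,F,E,D,l], logical=[D,l,A,f,C,F,E]
After op 5 (rotate(-2)): offset=3, physical=[A,f,C,F,E,D,l], logical=[F,E,D,l,A,f,C]
After op 6 (rotate(-2)): offset=1, physical=[A,f,C,F,E,D,l], logical=[f,C,F,E,D,l,A]
After op 7 (replace(1, 'f')): offset=1, physical=[A,f,f,F,E,D,l], logical=[f,f,F,E,D,l,A]
After op 8 (replace(0, 'n')): offset=1, physical=[A,n,f,F,E,D,l], logical=[n,f,F,E,D,l,A]
After op 9 (rotate(+2)): offset=3, physical=[A,n,f,F,E,D,l], logical=[F,E,D,l,A,n,f]
After op 10 (replace(4, 'f')): offset=3, physical=[f,n,f,F,E,D,l], logical=[F,E,D,l,f,n,f]
After op 11 (rotate(-3)): offset=0, physical=[f,n,f,F,E,D,l], logical=[f,n,f,F,E,D,l]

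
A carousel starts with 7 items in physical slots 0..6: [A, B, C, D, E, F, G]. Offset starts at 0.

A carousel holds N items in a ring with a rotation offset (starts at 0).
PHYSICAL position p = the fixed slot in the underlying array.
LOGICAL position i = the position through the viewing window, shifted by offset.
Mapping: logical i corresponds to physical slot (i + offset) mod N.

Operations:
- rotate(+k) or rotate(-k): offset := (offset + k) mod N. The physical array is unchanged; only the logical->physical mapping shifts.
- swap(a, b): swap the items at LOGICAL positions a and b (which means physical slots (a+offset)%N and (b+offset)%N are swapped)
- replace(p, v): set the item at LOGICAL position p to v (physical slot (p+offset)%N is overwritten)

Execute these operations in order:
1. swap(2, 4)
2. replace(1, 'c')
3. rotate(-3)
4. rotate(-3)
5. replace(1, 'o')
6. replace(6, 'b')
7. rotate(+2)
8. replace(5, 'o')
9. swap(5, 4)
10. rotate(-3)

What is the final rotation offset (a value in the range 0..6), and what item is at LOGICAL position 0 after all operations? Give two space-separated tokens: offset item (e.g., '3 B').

Answer: 0 o

Derivation:
After op 1 (swap(2, 4)): offset=0, physical=[A,B,E,D,C,F,G], logical=[A,B,E,D,C,F,G]
After op 2 (replace(1, 'c')): offset=0, physical=[A,c,E,D,C,F,G], logical=[A,c,E,D,C,F,G]
After op 3 (rotate(-3)): offset=4, physical=[A,c,E,D,C,F,G], logical=[C,F,G,A,c,E,D]
After op 4 (rotate(-3)): offset=1, physical=[A,c,E,D,C,F,G], logical=[c,E,D,C,F,G,A]
After op 5 (replace(1, 'o')): offset=1, physical=[A,c,o,D,C,F,G], logical=[c,o,D,C,F,G,A]
After op 6 (replace(6, 'b')): offset=1, physical=[b,c,o,D,C,F,G], logical=[c,o,D,C,F,G,b]
After op 7 (rotate(+2)): offset=3, physical=[b,c,o,D,C,F,G], logical=[D,C,F,G,b,c,o]
After op 8 (replace(5, 'o')): offset=3, physical=[b,o,o,D,C,F,G], logical=[D,C,F,G,b,o,o]
After op 9 (swap(5, 4)): offset=3, physical=[o,b,o,D,C,F,G], logical=[D,C,F,G,o,b,o]
After op 10 (rotate(-3)): offset=0, physical=[o,b,o,D,C,F,G], logical=[o,b,o,D,C,F,G]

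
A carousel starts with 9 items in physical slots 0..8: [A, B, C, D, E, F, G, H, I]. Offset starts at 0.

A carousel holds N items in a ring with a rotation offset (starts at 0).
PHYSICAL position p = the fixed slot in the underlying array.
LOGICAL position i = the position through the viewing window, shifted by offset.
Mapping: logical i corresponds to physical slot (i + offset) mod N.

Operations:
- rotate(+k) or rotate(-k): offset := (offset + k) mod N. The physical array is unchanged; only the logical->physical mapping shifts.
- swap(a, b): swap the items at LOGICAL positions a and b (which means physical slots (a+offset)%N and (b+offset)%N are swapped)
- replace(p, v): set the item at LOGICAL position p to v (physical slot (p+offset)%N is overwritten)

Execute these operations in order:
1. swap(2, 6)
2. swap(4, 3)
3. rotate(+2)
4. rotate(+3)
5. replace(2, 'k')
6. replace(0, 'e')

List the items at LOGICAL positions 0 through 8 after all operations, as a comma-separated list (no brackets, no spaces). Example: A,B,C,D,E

After op 1 (swap(2, 6)): offset=0, physical=[A,B,G,D,E,F,C,H,I], logical=[A,B,G,D,E,F,C,H,I]
After op 2 (swap(4, 3)): offset=0, physical=[A,B,G,E,D,F,C,H,I], logical=[A,B,G,E,D,F,C,H,I]
After op 3 (rotate(+2)): offset=2, physical=[A,B,G,E,D,F,C,H,I], logical=[G,E,D,F,C,H,I,A,B]
After op 4 (rotate(+3)): offset=5, physical=[A,B,G,E,D,F,C,H,I], logical=[F,C,H,I,A,B,G,E,D]
After op 5 (replace(2, 'k')): offset=5, physical=[A,B,G,E,D,F,C,k,I], logical=[F,C,k,I,A,B,G,E,D]
After op 6 (replace(0, 'e')): offset=5, physical=[A,B,G,E,D,e,C,k,I], logical=[e,C,k,I,A,B,G,E,D]

Answer: e,C,k,I,A,B,G,E,D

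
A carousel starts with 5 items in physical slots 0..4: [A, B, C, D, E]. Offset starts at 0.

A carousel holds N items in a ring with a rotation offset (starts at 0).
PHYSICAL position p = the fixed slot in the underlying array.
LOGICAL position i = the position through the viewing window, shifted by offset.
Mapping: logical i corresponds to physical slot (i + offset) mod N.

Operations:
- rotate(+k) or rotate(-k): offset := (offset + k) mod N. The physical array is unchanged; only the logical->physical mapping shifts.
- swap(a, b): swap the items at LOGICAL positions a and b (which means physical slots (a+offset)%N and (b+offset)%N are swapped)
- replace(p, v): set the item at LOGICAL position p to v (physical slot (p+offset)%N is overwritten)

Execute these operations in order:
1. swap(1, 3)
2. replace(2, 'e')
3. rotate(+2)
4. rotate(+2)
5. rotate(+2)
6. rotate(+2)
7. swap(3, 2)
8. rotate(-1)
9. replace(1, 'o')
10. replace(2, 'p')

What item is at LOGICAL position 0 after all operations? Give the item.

Answer: e

Derivation:
After op 1 (swap(1, 3)): offset=0, physical=[A,D,C,B,E], logical=[A,D,C,B,E]
After op 2 (replace(2, 'e')): offset=0, physical=[A,D,e,B,E], logical=[A,D,e,B,E]
After op 3 (rotate(+2)): offset=2, physical=[A,D,e,B,E], logical=[e,B,E,A,D]
After op 4 (rotate(+2)): offset=4, physical=[A,D,e,B,E], logical=[E,A,D,e,B]
After op 5 (rotate(+2)): offset=1, physical=[A,D,e,B,E], logical=[D,e,B,E,A]
After op 6 (rotate(+2)): offset=3, physical=[A,D,e,B,E], logical=[B,E,A,D,e]
After op 7 (swap(3, 2)): offset=3, physical=[D,A,e,B,E], logical=[B,E,D,A,e]
After op 8 (rotate(-1)): offset=2, physical=[D,A,e,B,E], logical=[e,B,E,D,A]
After op 9 (replace(1, 'o')): offset=2, physical=[D,A,e,o,E], logical=[e,o,E,D,A]
After op 10 (replace(2, 'p')): offset=2, physical=[D,A,e,o,p], logical=[e,o,p,D,A]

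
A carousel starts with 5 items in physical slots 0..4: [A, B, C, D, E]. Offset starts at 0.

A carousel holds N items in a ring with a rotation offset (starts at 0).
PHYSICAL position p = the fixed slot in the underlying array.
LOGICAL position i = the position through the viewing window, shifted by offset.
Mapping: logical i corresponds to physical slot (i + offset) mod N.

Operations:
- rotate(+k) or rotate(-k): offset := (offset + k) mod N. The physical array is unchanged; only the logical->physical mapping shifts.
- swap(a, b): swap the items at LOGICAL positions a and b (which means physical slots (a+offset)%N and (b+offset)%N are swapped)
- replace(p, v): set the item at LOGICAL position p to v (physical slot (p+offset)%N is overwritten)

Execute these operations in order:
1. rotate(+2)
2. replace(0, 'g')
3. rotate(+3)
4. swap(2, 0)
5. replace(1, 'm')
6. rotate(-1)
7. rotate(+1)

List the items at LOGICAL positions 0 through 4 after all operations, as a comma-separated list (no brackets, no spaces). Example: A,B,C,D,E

Answer: g,m,A,D,E

Derivation:
After op 1 (rotate(+2)): offset=2, physical=[A,B,C,D,E], logical=[C,D,E,A,B]
After op 2 (replace(0, 'g')): offset=2, physical=[A,B,g,D,E], logical=[g,D,E,A,B]
After op 3 (rotate(+3)): offset=0, physical=[A,B,g,D,E], logical=[A,B,g,D,E]
After op 4 (swap(2, 0)): offset=0, physical=[g,B,A,D,E], logical=[g,B,A,D,E]
After op 5 (replace(1, 'm')): offset=0, physical=[g,m,A,D,E], logical=[g,m,A,D,E]
After op 6 (rotate(-1)): offset=4, physical=[g,m,A,D,E], logical=[E,g,m,A,D]
After op 7 (rotate(+1)): offset=0, physical=[g,m,A,D,E], logical=[g,m,A,D,E]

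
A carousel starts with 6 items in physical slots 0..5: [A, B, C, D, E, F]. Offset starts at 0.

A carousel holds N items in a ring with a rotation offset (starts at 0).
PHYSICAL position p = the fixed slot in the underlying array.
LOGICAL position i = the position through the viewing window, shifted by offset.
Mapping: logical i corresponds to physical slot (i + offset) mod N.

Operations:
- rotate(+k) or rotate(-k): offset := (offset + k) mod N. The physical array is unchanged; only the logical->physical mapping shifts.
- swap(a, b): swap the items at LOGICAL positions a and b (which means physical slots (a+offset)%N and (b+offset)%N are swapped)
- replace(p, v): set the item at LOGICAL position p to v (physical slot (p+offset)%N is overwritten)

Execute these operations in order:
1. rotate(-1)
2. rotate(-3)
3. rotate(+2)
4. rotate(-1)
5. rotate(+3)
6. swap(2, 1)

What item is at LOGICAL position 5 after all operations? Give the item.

Answer: F

Derivation:
After op 1 (rotate(-1)): offset=5, physical=[A,B,C,D,E,F], logical=[F,A,B,C,D,E]
After op 2 (rotate(-3)): offset=2, physical=[A,B,C,D,E,F], logical=[C,D,E,F,A,B]
After op 3 (rotate(+2)): offset=4, physical=[A,B,C,D,E,F], logical=[E,F,A,B,C,D]
After op 4 (rotate(-1)): offset=3, physical=[A,B,C,D,E,F], logical=[D,E,F,A,B,C]
After op 5 (rotate(+3)): offset=0, physical=[A,B,C,D,E,F], logical=[A,B,C,D,E,F]
After op 6 (swap(2, 1)): offset=0, physical=[A,C,B,D,E,F], logical=[A,C,B,D,E,F]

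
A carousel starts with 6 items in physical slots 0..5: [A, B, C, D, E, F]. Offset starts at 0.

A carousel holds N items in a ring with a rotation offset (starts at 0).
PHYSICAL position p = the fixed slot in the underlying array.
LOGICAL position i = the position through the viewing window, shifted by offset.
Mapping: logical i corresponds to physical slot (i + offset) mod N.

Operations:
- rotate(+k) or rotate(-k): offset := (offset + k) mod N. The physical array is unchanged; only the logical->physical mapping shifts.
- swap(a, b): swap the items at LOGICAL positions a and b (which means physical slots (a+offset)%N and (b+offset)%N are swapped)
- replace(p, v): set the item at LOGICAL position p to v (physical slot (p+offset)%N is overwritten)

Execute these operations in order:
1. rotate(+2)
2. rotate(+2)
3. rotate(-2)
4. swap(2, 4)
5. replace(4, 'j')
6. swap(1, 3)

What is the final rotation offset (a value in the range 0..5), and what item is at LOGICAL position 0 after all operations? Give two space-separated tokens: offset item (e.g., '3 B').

Answer: 2 C

Derivation:
After op 1 (rotate(+2)): offset=2, physical=[A,B,C,D,E,F], logical=[C,D,E,F,A,B]
After op 2 (rotate(+2)): offset=4, physical=[A,B,C,D,E,F], logical=[E,F,A,B,C,D]
After op 3 (rotate(-2)): offset=2, physical=[A,B,C,D,E,F], logical=[C,D,E,F,A,B]
After op 4 (swap(2, 4)): offset=2, physical=[E,B,C,D,A,F], logical=[C,D,A,F,E,B]
After op 5 (replace(4, 'j')): offset=2, physical=[j,B,C,D,A,F], logical=[C,D,A,F,j,B]
After op 6 (swap(1, 3)): offset=2, physical=[j,B,C,F,A,D], logical=[C,F,A,D,j,B]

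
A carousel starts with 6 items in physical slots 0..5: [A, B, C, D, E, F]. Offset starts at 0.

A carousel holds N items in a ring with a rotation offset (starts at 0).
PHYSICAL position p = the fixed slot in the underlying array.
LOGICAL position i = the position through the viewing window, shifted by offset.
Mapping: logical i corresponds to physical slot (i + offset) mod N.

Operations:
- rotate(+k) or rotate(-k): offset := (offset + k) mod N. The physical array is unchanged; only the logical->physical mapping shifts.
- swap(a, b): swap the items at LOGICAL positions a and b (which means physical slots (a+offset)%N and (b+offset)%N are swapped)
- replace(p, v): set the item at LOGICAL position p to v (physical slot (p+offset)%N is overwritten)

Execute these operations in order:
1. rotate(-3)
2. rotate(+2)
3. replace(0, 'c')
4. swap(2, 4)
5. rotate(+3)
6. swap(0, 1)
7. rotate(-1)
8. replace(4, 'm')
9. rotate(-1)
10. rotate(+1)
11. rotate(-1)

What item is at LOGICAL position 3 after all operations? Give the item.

Answer: C

Derivation:
After op 1 (rotate(-3)): offset=3, physical=[A,B,C,D,E,F], logical=[D,E,F,A,B,C]
After op 2 (rotate(+2)): offset=5, physical=[A,B,C,D,E,F], logical=[F,A,B,C,D,E]
After op 3 (replace(0, 'c')): offset=5, physical=[A,B,C,D,E,c], logical=[c,A,B,C,D,E]
After op 4 (swap(2, 4)): offset=5, physical=[A,D,C,B,E,c], logical=[c,A,D,C,B,E]
After op 5 (rotate(+3)): offset=2, physical=[A,D,C,B,E,c], logical=[C,B,E,c,A,D]
After op 6 (swap(0, 1)): offset=2, physical=[A,D,B,C,E,c], logical=[B,C,E,c,A,D]
After op 7 (rotate(-1)): offset=1, physical=[A,D,B,C,E,c], logical=[D,B,C,E,c,A]
After op 8 (replace(4, 'm')): offset=1, physical=[A,D,B,C,E,m], logical=[D,B,C,E,m,A]
After op 9 (rotate(-1)): offset=0, physical=[A,D,B,C,E,m], logical=[A,D,B,C,E,m]
After op 10 (rotate(+1)): offset=1, physical=[A,D,B,C,E,m], logical=[D,B,C,E,m,A]
After op 11 (rotate(-1)): offset=0, physical=[A,D,B,C,E,m], logical=[A,D,B,C,E,m]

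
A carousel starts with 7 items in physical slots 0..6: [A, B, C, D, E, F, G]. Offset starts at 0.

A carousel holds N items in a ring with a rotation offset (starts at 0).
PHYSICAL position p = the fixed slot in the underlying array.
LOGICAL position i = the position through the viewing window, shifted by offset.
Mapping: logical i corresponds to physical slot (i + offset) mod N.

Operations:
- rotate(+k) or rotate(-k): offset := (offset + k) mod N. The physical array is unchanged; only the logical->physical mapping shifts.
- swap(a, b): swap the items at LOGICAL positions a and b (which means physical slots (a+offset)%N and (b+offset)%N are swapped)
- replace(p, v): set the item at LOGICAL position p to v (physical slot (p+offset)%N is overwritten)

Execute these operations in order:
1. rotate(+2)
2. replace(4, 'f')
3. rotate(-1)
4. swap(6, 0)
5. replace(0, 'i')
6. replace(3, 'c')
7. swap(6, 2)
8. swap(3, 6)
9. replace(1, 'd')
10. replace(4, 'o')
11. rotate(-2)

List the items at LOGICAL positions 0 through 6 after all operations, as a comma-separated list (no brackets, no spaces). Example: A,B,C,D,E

Answer: f,c,i,d,B,D,o

Derivation:
After op 1 (rotate(+2)): offset=2, physical=[A,B,C,D,E,F,G], logical=[C,D,E,F,G,A,B]
After op 2 (replace(4, 'f')): offset=2, physical=[A,B,C,D,E,F,f], logical=[C,D,E,F,f,A,B]
After op 3 (rotate(-1)): offset=1, physical=[A,B,C,D,E,F,f], logical=[B,C,D,E,F,f,A]
After op 4 (swap(6, 0)): offset=1, physical=[B,A,C,D,E,F,f], logical=[A,C,D,E,F,f,B]
After op 5 (replace(0, 'i')): offset=1, physical=[B,i,C,D,E,F,f], logical=[i,C,D,E,F,f,B]
After op 6 (replace(3, 'c')): offset=1, physical=[B,i,C,D,c,F,f], logical=[i,C,D,c,F,f,B]
After op 7 (swap(6, 2)): offset=1, physical=[D,i,C,B,c,F,f], logical=[i,C,B,c,F,f,D]
After op 8 (swap(3, 6)): offset=1, physical=[c,i,C,B,D,F,f], logical=[i,C,B,D,F,f,c]
After op 9 (replace(1, 'd')): offset=1, physical=[c,i,d,B,D,F,f], logical=[i,d,B,D,F,f,c]
After op 10 (replace(4, 'o')): offset=1, physical=[c,i,d,B,D,o,f], logical=[i,d,B,D,o,f,c]
After op 11 (rotate(-2)): offset=6, physical=[c,i,d,B,D,o,f], logical=[f,c,i,d,B,D,o]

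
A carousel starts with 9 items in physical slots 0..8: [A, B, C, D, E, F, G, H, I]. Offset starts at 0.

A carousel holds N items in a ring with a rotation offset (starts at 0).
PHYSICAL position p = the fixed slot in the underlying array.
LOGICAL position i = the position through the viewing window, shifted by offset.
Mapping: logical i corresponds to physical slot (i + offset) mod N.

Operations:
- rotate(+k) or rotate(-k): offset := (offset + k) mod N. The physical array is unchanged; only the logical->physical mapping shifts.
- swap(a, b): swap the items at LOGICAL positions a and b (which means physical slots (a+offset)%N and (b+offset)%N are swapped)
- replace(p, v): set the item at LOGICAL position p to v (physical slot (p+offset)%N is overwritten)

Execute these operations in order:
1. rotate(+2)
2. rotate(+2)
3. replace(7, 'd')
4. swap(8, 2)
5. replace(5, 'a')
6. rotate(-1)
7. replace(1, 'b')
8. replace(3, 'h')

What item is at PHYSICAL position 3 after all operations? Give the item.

After op 1 (rotate(+2)): offset=2, physical=[A,B,C,D,E,F,G,H,I], logical=[C,D,E,F,G,H,I,A,B]
After op 2 (rotate(+2)): offset=4, physical=[A,B,C,D,E,F,G,H,I], logical=[E,F,G,H,I,A,B,C,D]
After op 3 (replace(7, 'd')): offset=4, physical=[A,B,d,D,E,F,G,H,I], logical=[E,F,G,H,I,A,B,d,D]
After op 4 (swap(8, 2)): offset=4, physical=[A,B,d,G,E,F,D,H,I], logical=[E,F,D,H,I,A,B,d,G]
After op 5 (replace(5, 'a')): offset=4, physical=[a,B,d,G,E,F,D,H,I], logical=[E,F,D,H,I,a,B,d,G]
After op 6 (rotate(-1)): offset=3, physical=[a,B,d,G,E,F,D,H,I], logical=[G,E,F,D,H,I,a,B,d]
After op 7 (replace(1, 'b')): offset=3, physical=[a,B,d,G,b,F,D,H,I], logical=[G,b,F,D,H,I,a,B,d]
After op 8 (replace(3, 'h')): offset=3, physical=[a,B,d,G,b,F,h,H,I], logical=[G,b,F,h,H,I,a,B,d]

Answer: G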